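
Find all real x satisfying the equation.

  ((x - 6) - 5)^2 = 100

Step 1. [((x - 6) - 5)^2 = 100] √ both sides: 100 ≥ 0 gives two branches, so sqrt: (x - 6) - 5 = 10 or -10.
Step 2. [(x - 6) - 5 = 10 or -10] add 5: x sits inside (… - 5). So sub: x - 6 = 15 or -5.
Step 3. [x - 6 = 15 or -5] peel the -6: add 6 from each side ⇒ sub: x = 21 or 1.

Answer: x ∈ {1, 21}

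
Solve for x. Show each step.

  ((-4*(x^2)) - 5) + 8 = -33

Step 1. [((-4*(x^2)) - 5) + 8 = -33] 8 comes off first (subtract 8) ⇒ sub: (-4*(x^2)) - 5 = -41.
Step 2. [(-4*(x^2)) - 5 = -41] the outer -5 inverts by adding 5. So sub: -4*(x^2) = -36.
Step 3. [-4*(x^2) = -36] -4 out front; divide by -4 ⇒ div: x^2 = 9.
Step 4. [x^2 = 9] LHS squared, RHS 9 ≥ 0: apply √ (±). So sqrt: x = 3 or -3.

Answer: x ∈ {-3, 3}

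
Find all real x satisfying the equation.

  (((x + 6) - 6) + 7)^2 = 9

Step 1. [(((x + 6) - 6) + 7)^2 = 9] LHS squared, RHS 9 ≥ 0: apply √ (±). So sqrt: ((x + 6) - 6) + 7 = 3 or -3.
Step 2. [((x + 6) - 6) + 7 = 3 or -3] peel the +7: subtract 7 from each side, so sub: (x + 6) - 6 = -4 or -10.
Step 3. [(x + 6) - 6 = -4 or -10] the outer -6 inverts by adding 6, so sub: x + 6 = 2 or -4.
Step 4. [x + 6 = 2 or -4] +6 is outermost — subtract 6 both sides, so sub: x = -4 or -10.

Answer: x ∈ {-10, -4}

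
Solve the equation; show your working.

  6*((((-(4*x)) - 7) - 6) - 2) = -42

Step 1. [6*((((-(4*x)) - 7) - 6) - 2) = -42] leading coefficient 6: divide by 6 ⇒ div: (((-(4*x)) - 7) - 6) - 2 = -7.
Step 2. [(((-(4*x)) - 7) - 6) - 2 = -7] -2 is outermost — add 2 both sides ⇒ sub: ((-(4*x)) - 7) - 6 = -5.
Step 3. [((-(4*x)) - 7) - 6 = -5] peel the -6: add 6 from each side ⇒ sub: (-(4*x)) - 7 = 1.
Step 4. [(-(4*x)) - 7 = 1] peel the -7: add 7 from each side ⇒ sub: -(4*x) = 8.
Step 5. [-(4*x) = 8] leading − — multiply by −1. So neg: 4*x = -8.
Step 6. [4*x = -8] 4 out front; divide by 4 ⇒ div: x = -2.

Answer: x ∈ {-2}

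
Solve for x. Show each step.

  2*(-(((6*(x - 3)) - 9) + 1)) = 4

Step 1. [2*(-(((6*(x - 3)) - 9) + 1)) = 4] divide by the outer 2 ⇒ div: -(((6*(x - 3)) - 9) + 1) = 2.
Step 2. [-(((6*(x - 3)) - 9) + 1) = 2] LHS negated; negate both sides. So neg: ((6*(x - 3)) - 9) + 1 = -2.
Step 3. [((6*(x - 3)) - 9) + 1 = -2] peel the +1: subtract 1 from each side, so sub: (6*(x - 3)) - 9 = -3.
Step 4. [(6*(x - 3)) - 9 = -3] -9 is outermost — add 9 both sides ⇒ sub: 6*(x - 3) = 6.
Step 5. [6*(x - 3) = 6] 6·(inner) — divide through by 6. So div: x - 3 = 1.
Step 6. [x - 3 = 1] 3 comes off first (add 3). So sub: x = 4.

Answer: x ∈ {4}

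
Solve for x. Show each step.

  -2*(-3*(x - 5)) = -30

Step 1. [-2*(-3*(x - 5)) = -30] -2·(inner) — divide through by -2 ⇒ div: -3*(x - 5) = 15.
Step 2. [-3*(x - 5) = 15] LHS = -3·(…); ÷-3 both sides ⇒ div: x - 5 = -5.
Step 3. [x - 5 = -5] 5 comes off first (add 5) ⇒ sub: x = 0.

Answer: x ∈ {0}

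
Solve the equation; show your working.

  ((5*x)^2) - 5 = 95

Step 1. [((5*x)^2) - 5 = 95] the outer -5 inverts by adding 5, so sub: (5*x)^2 = 100.
Step 2. [(5*x)^2 = 100] 100 ≥ 0, LHS is (·)² — take ±√, so sqrt: 5*x = 10 or -10.
Step 3. [5*x = 10 or -10] LHS = 5·(…); ÷5 both sides. So div: x = 2 or -2.

Answer: x ∈ {-2, 2}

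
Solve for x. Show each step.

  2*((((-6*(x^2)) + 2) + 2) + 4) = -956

Step 1. [2*((((-6*(x^2)) + 2) + 2) + 4) = -956] 2 out front; divide by 2 ⇒ div: (((-6*(x^2)) + 2) + 2) + 4 = -478.
Step 2. [(((-6*(x^2)) + 2) + 2) + 4 = -478] +4 is outermost — subtract 4 both sides, so sub: ((-6*(x^2)) + 2) + 2 = -482.
Step 3. [((-6*(x^2)) + 2) + 2 = -482] the outer +2 inverts by subtracting 2. So sub: (-6*(x^2)) + 2 = -484.
Step 4. [(-6*(x^2)) + 2 = -484] 2 comes off first (subtract 2), so sub: -6*(x^2) = -486.
Step 5. [-6*(x^2) = -486] leading coefficient -6: divide by -6, so div: x^2 = 81.
Step 6. [x^2 = 81] LHS squared, RHS 81 ≥ 0: apply √ (±) ⇒ sqrt: x = 9 or -9.

Answer: x ∈ {-9, 9}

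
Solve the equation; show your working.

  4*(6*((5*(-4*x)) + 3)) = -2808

Step 1. [4*(6*((5*(-4*x)) + 3)) = -2808] leading coefficient 4: divide by 4. So div: 6*((5*(-4*x)) + 3) = -702.
Step 2. [6*((5*(-4*x)) + 3) = -702] divide by the outer 6 ⇒ div: (5*(-4*x)) + 3 = -117.
Step 3. [(5*(-4*x)) + 3 = -117] the outer +3 inverts by subtracting 3 ⇒ sub: 5*(-4*x) = -120.
Step 4. [5*(-4*x) = -120] 5 out front; divide by 5. So div: -4*x = -24.
Step 5. [-4*x = -24] LHS = -4·(…); ÷-4 both sides, so div: x = 6.

Answer: x ∈ {6}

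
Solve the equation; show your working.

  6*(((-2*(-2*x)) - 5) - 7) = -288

Step 1. [6*(((-2*(-2*x)) - 5) - 7) = -288] 6 out front; divide by 6. So div: ((-2*(-2*x)) - 5) - 7 = -48.
Step 2. [((-2*(-2*x)) - 5) - 7 = -48] peel the -7: add 7 from each side, so sub: (-2*(-2*x)) - 5 = -41.
Step 3. [(-2*(-2*x)) - 5 = -41] the outer -5 inverts by adding 5, so sub: -2*(-2*x) = -36.
Step 4. [-2*(-2*x) = -36] divide by the outer -2 ⇒ div: -2*x = 18.
Step 5. [-2*x = 18] leading coefficient -2: divide by -2, so div: x = -9.

Answer: x ∈ {-9}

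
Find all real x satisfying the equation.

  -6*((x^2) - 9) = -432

Step 1. [-6*((x^2) - 9) = -432] -6·(inner) — divide through by -6, so div: (x^2) - 9 = 72.
Step 2. [(x^2) - 9 = 72] -9 is outermost — add 9 both sides ⇒ sub: x^2 = 81.
Step 3. [x^2 = 81] LHS squared, RHS 81 ≥ 0: apply √ (±). So sqrt: x = 9 or -9.

Answer: x ∈ {-9, 9}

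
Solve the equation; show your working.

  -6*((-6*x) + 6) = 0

Step 1. [-6*((-6*x) + 6) = 0] -6·(inner) — divide through by -6, so div: (-6*x) + 6 = 0.
Step 2. [(-6*x) + 6 = 0] -6 | LHS and -6 | 0: pull -6 out. So factor: x - 1 = 0.
Step 3. [x - 1 = 0] the outer -1 inverts by adding 1 ⇒ sub: x = 1.

Answer: x ∈ {1}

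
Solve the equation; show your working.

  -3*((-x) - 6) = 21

Step 1. [-3*((-x) - 6) = 21] -3 out front; divide by -3, so div: (-x) - 6 = -7.
Step 2. [(-x) - 6 = -7] 6 comes off first (add 6), so sub: -x = -1.
Step 3. [-x = -1] flip signs both sides ⇒ neg: x = 1.

Answer: x ∈ {1}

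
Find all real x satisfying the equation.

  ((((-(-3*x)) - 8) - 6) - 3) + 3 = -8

Step 1. [((((-(-3*x)) - 8) - 6) - 3) + 3 = -8] the outer +3 inverts by subtracting 3. So sub: (((-(-3*x)) - 8) - 6) - 3 = -11.
Step 2. [(((-(-3*x)) - 8) - 6) - 3 = -11] peel the -3: add 3 from each side ⇒ sub: ((-(-3*x)) - 8) - 6 = -8.
Step 3. [((-(-3*x)) - 8) - 6 = -8] add 6: x sits inside (… - 6), so sub: (-(-3*x)) - 8 = -2.
Step 4. [(-(-3*x)) - 8 = -2] peel the -8: add 8 from each side. So sub: -(-3*x) = 6.
Step 5. [-(-3*x) = 6] LHS negated; negate both sides, so neg: -3*x = -6.
Step 6. [-3*x = -6] -3·(inner) — divide through by -3, so div: x = 2.

Answer: x ∈ {2}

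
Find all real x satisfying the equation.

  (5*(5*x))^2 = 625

Step 1. [(5*(5*x))^2 = 625] 625 ≥ 0, LHS is (·)² — take ±√. So sqrt: 5*(5*x) = 25 or -25.
Step 2. [5*(5*x) = 25 or -25] 5 out front; divide by 5 ⇒ div: 5*x = 5 or -5.
Step 3. [5*x = 5 or -5] divide by the outer 5. So div: x = 1 or -1.

Answer: x ∈ {-1, 1}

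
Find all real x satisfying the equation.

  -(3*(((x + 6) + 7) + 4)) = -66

Step 1. [-(3*(((x + 6) + 7) + 4)) = -66] flip signs both sides. So neg: 3*(((x + 6) + 7) + 4) = 66.
Step 2. [3*(((x + 6) + 7) + 4) = 66] LHS = 3·(…); ÷3 both sides ⇒ div: ((x + 6) + 7) + 4 = 22.
Step 3. [((x + 6) + 7) + 4 = 22] +4 is outermost — subtract 4 both sides ⇒ sub: (x + 6) + 7 = 18.
Step 4. [(x + 6) + 7 = 18] peel the +7: subtract 7 from each side ⇒ sub: x + 6 = 11.
Step 5. [x + 6 = 11] subtract 6: x sits inside (… + 6). So sub: x = 5.

Answer: x ∈ {5}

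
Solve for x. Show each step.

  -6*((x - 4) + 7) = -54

Step 1. [-6*((x - 4) + 7) = -54] LHS = -6·(…); ÷-6 both sides ⇒ div: (x - 4) + 7 = 9.
Step 2. [(x - 4) + 7 = 9] 7 comes off first (subtract 7), so sub: x - 4 = 2.
Step 3. [x - 4 = 2] peel the -4: add 4 from each side, so sub: x = 6.

Answer: x ∈ {6}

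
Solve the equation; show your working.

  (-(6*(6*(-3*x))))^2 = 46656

Step 1. [(-(6*(6*(-3*x))))^2 = 46656] 46656 ≥ 0, LHS is (·)² — take ±√ ⇒ sqrt: -(6*(6*(-3*x))) = 216 or -216.
Step 2. [-(6*(6*(-3*x))) = 216 or -216] LHS negated; negate both sides, so neg: 6*(6*(-3*x)) = -216 or 216.
Step 3. [6*(6*(-3*x)) = -216 or 216] 6 out front; divide by 6, so div: 6*(-3*x) = -36 or 36.
Step 4. [6*(-3*x) = -36 or 36] LHS = 6·(…); ÷6 both sides. So div: -3*x = -6 or 6.
Step 5. [-3*x = -6 or 6] LHS = -3·(…); ÷-3 both sides, so div: x = 2 or -2.

Answer: x ∈ {-2, 2}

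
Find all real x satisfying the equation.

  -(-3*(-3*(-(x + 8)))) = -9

Step 1. [-(-3*(-3*(-(x + 8)))) = -9] LHS negated; negate both sides, so neg: -3*(-3*(-(x + 8))) = 9.
Step 2. [-3*(-3*(-(x + 8))) = 9] leading coefficient -3: divide by -3 ⇒ div: -3*(-(x + 8)) = -3.
Step 3. [-3*(-(x + 8)) = -3] leading coefficient -3: divide by -3. So div: -(x + 8) = 1.
Step 4. [-(x + 8) = 1] flip signs both sides, so neg: x + 8 = -1.
Step 5. [x + 8 = -1] subtract 8: x sits inside (… + 8) ⇒ sub: x = -9.

Answer: x ∈ {-9}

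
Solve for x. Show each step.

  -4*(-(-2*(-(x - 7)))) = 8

Step 1. [-4*(-(-2*(-(x - 7)))) = 8] leading coefficient -4: divide by -4. So div: -(-2*(-(x - 7))) = -2.
Step 2. [-(-2*(-(x - 7))) = -2] leading − — multiply by −1 ⇒ neg: -2*(-(x - 7)) = 2.
Step 3. [-2*(-(x - 7)) = 2] leading coefficient -2: divide by -2 ⇒ div: -(x - 7) = -1.
Step 4. [-(x - 7) = -1] LHS negated; negate both sides, so neg: x - 7 = 1.
Step 5. [x - 7 = 1] the outer -7 inverts by adding 7 ⇒ sub: x = 8.

Answer: x ∈ {8}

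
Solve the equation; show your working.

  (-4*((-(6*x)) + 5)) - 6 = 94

Step 1. [(-4*((-(6*x)) + 5)) - 6 = 94] the outer -6 inverts by adding 6, so sub: -4*((-(6*x)) + 5) = 100.
Step 2. [-4*((-(6*x)) + 5) = 100] divide by the outer -4. So div: (-(6*x)) + 5 = -25.
Step 3. [(-(6*x)) + 5 = -25] subtract 5: x sits inside (… + 5). So sub: -(6*x) = -30.
Step 4. [-(6*x) = -30] flip signs both sides, so neg: 6*x = 30.
Step 5. [6*x = 30] 6·(inner) — divide through by 6 ⇒ div: x = 5.

Answer: x ∈ {5}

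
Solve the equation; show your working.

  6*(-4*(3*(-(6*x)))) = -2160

Step 1. [6*(-4*(3*(-(6*x)))) = -2160] LHS = 6·(…); ÷6 both sides ⇒ div: -4*(3*(-(6*x))) = -360.
Step 2. [-4*(3*(-(6*x))) = -360] LHS = -4·(…); ÷-4 both sides, so div: 3*(-(6*x)) = 90.
Step 3. [3*(-(6*x)) = 90] 3·(inner) — divide through by 3 ⇒ div: -(6*x) = 30.
Step 4. [-(6*x) = 30] LHS negated; negate both sides, so neg: 6*x = -30.
Step 5. [6*x = -30] 6·(inner) — divide through by 6, so div: x = -5.

Answer: x ∈ {-5}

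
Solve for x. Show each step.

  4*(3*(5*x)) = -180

Step 1. [4*(3*(5*x)) = -180] 4 out front; divide by 4 ⇒ div: 3*(5*x) = -45.
Step 2. [3*(5*x) = -45] leading coefficient 3: divide by 3 ⇒ div: 5*x = -15.
Step 3. [5*x = -15] 5·(inner) — divide through by 5. So div: x = -3.

Answer: x ∈ {-3}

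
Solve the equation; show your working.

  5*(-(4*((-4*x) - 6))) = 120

Step 1. [5*(-(4*((-4*x) - 6))) = 120] leading coefficient 5: divide by 5. So div: -(4*((-4*x) - 6)) = 24.
Step 2. [-(4*((-4*x) - 6)) = 24] flip signs both sides. So neg: 4*((-4*x) - 6) = -24.
Step 3. [4*((-4*x) - 6) = -24] 4 out front; divide by 4. So div: (-4*x) - 6 = -6.
Step 4. [(-4*x) - 6 = -6] add 6: x sits inside (… - 6), so sub: -4*x = 0.
Step 5. [-4*x = 0] -4 out front; divide by -4 ⇒ div: x = 0.

Answer: x ∈ {0}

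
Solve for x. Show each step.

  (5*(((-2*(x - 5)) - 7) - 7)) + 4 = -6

Step 1. [(5*(((-2*(x - 5)) - 7) - 7)) + 4 = -6] 4 comes off first (subtract 4) ⇒ sub: 5*(((-2*(x - 5)) - 7) - 7) = -10.
Step 2. [5*(((-2*(x - 5)) - 7) - 7) = -10] divide by the outer 5. So div: ((-2*(x - 5)) - 7) - 7 = -2.
Step 3. [((-2*(x - 5)) - 7) - 7 = -2] -7 is outermost — add 7 both sides, so sub: (-2*(x - 5)) - 7 = 5.
Step 4. [(-2*(x - 5)) - 7 = 5] the outer -7 inverts by adding 7 ⇒ sub: -2*(x - 5) = 12.
Step 5. [-2*(x - 5) = 12] -2·(inner) — divide through by -2 ⇒ div: x - 5 = -6.
Step 6. [x - 5 = -6] the outer -5 inverts by adding 5, so sub: x = -1.

Answer: x ∈ {-1}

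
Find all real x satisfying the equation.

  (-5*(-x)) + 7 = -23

Step 1. [(-5*(-x)) + 7 = -23] 7 comes off first (subtract 7) ⇒ sub: -5*(-x) = -30.
Step 2. [-5*(-x) = -30] LHS = -5·(…); ÷-5 both sides, so div: -x = 6.
Step 3. [-x = 6] LHS negated; negate both sides, so neg: x = -6.

Answer: x ∈ {-6}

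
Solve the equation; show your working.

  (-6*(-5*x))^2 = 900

Step 1. [(-6*(-5*x))^2 = 900] 900 ≥ 0, LHS is (·)² — take ±√. So sqrt: -6*(-5*x) = 30 or -30.
Step 2. [-6*(-5*x) = 30 or -30] leading coefficient -6: divide by -6. So div: -5*x = -5 or 5.
Step 3. [-5*x = -5 or 5] LHS = -5·(…); ÷-5 both sides. So div: x = 1 or -1.

Answer: x ∈ {-1, 1}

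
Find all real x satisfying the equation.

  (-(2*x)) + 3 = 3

Step 1. [(-(2*x)) + 3 = 3] subtract 3: x sits inside (… + 3). So sub: -(2*x) = 0.
Step 2. [-(2*x) = 0] LHS negated; negate both sides, so neg: 2*x = 0.
Step 3. [2*x = 0] LHS = 2·(…); ÷2 both sides, so div: x = 0.

Answer: x ∈ {0}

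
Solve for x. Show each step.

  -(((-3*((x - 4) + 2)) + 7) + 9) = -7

Step 1. [-(((-3*((x - 4) + 2)) + 7) + 9) = -7] flip signs both sides ⇒ neg: ((-3*((x - 4) + 2)) + 7) + 9 = 7.
Step 2. [((-3*((x - 4) + 2)) + 7) + 9 = 7] subtract 9: x sits inside (… + 9), so sub: (-3*((x - 4) + 2)) + 7 = -2.
Step 3. [(-3*((x - 4) + 2)) + 7 = -2] 7 comes off first (subtract 7) ⇒ sub: -3*((x - 4) + 2) = -9.
Step 4. [-3*((x - 4) + 2) = -9] -3 out front; divide by -3. So div: (x - 4) + 2 = 3.
Step 5. [(x - 4) + 2 = 3] 2 comes off first (subtract 2), so sub: x - 4 = 1.
Step 6. [x - 4 = 1] -4 is outermost — add 4 both sides, so sub: x = 5.

Answer: x ∈ {5}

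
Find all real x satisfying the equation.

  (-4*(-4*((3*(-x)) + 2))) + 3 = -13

Step 1. [(-4*(-4*((3*(-x)) + 2))) + 3 = -13] peel the +3: subtract 3 from each side ⇒ sub: -4*(-4*((3*(-x)) + 2)) = -16.
Step 2. [-4*(-4*((3*(-x)) + 2)) = -16] LHS = -4·(…); ÷-4 both sides. So div: -4*((3*(-x)) + 2) = 4.
Step 3. [-4*((3*(-x)) + 2) = 4] -4 out front; divide by -4. So div: (3*(-x)) + 2 = -1.
Step 4. [(3*(-x)) + 2 = -1] +2 is outermost — subtract 2 both sides ⇒ sub: 3*(-x) = -3.
Step 5. [3*(-x) = -3] leading coefficient 3: divide by 3, so div: -x = -1.
Step 6. [-x = -1] flip signs both sides, so neg: x = 1.

Answer: x ∈ {1}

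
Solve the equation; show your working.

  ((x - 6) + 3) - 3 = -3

Step 1. [((x - 6) + 3) - 3 = -3] peel the -3: add 3 from each side. So sub: (x - 6) + 3 = 0.
Step 2. [(x - 6) + 3 = 0] 3 comes off first (subtract 3), so sub: x - 6 = -3.
Step 3. [x - 6 = -3] peel the -6: add 6 from each side ⇒ sub: x = 3.

Answer: x ∈ {3}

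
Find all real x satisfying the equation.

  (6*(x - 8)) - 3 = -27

Step 1. [(6*(x - 8)) - 3 = -27] peel the -3: add 3 from each side, so sub: 6*(x - 8) = -24.
Step 2. [6*(x - 8) = -24] 6 out front; divide by 6. So div: x - 8 = -4.
Step 3. [x - 8 = -4] the outer -8 inverts by adding 8. So sub: x = 4.

Answer: x ∈ {4}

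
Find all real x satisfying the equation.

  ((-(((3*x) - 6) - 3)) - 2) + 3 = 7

Step 1. [((-(((3*x) - 6) - 3)) - 2) + 3 = 7] peel the +3: subtract 3 from each side, so sub: (-(((3*x) - 6) - 3)) - 2 = 4.
Step 2. [(-(((3*x) - 6) - 3)) - 2 = 4] peel the -2: add 2 from each side ⇒ sub: -(((3*x) - 6) - 3) = 6.
Step 3. [-(((3*x) - 6) - 3) = 6] leading − — multiply by −1. So neg: ((3*x) - 6) - 3 = -6.
Step 4. [((3*x) - 6) - 3 = -6] -3 is outermost — add 3 both sides, so sub: (3*x) - 6 = -3.
Step 5. [(3*x) - 6 = -3] 3 | LHS and 3 | -3: pull 3 out, so factor: x - 2 = -1.
Step 6. [x - 2 = -1] the outer -2 inverts by adding 2, so sub: x = 1.

Answer: x ∈ {1}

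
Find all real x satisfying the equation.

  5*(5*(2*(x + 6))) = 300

Step 1. [5*(5*(2*(x + 6))) = 300] 5·(inner) — divide through by 5 ⇒ div: 5*(2*(x + 6)) = 60.
Step 2. [5*(2*(x + 6)) = 60] 5·(inner) — divide through by 5. So div: 2*(x + 6) = 12.
Step 3. [2*(x + 6) = 12] leading coefficient 2: divide by 2. So div: x + 6 = 6.
Step 4. [x + 6 = 6] subtract 6: x sits inside (… + 6). So sub: x = 0.

Answer: x ∈ {0}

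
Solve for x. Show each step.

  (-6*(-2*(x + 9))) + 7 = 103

Step 1. [(-6*(-2*(x + 9))) + 7 = 103] 7 comes off first (subtract 7) ⇒ sub: -6*(-2*(x + 9)) = 96.
Step 2. [-6*(-2*(x + 9)) = 96] -6 out front; divide by -6 ⇒ div: -2*(x + 9) = -16.
Step 3. [-2*(x + 9) = -16] leading coefficient -2: divide by -2. So div: x + 9 = 8.
Step 4. [x + 9 = 8] the outer +9 inverts by subtracting 9, so sub: x = -1.

Answer: x ∈ {-1}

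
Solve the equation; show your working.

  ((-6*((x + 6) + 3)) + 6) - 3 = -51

Step 1. [((-6*((x + 6) + 3)) + 6) - 3 = -51] -3 is outermost — add 3 both sides. So sub: (-6*((x + 6) + 3)) + 6 = -48.
Step 2. [(-6*((x + 6) + 3)) + 6 = -48] -6 divides every term; factor it out ⇒ factor: ((x + 6) + 3) - 1 = 8.
Step 3. [((x + 6) + 3) - 1 = 8] add 1: x sits inside (… - 1) ⇒ sub: (x + 6) + 3 = 9.
Step 4. [(x + 6) + 3 = 9] the outer +3 inverts by subtracting 3, so sub: x + 6 = 6.
Step 5. [x + 6 = 6] subtract 6: x sits inside (… + 6), so sub: x = 0.

Answer: x ∈ {0}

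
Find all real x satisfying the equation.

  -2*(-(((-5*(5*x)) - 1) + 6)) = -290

Step 1. [-2*(-(((-5*(5*x)) - 1) + 6)) = -290] -2 out front; divide by -2. So div: -(((-5*(5*x)) - 1) + 6) = 145.
Step 2. [-(((-5*(5*x)) - 1) + 6) = 145] leading − — multiply by −1. So neg: ((-5*(5*x)) - 1) + 6 = -145.
Step 3. [((-5*(5*x)) - 1) + 6 = -145] 6 comes off first (subtract 6), so sub: (-5*(5*x)) - 1 = -151.
Step 4. [(-5*(5*x)) - 1 = -151] -1 is outermost — add 1 both sides. So sub: -5*(5*x) = -150.
Step 5. [-5*(5*x) = -150] -5·(inner) — divide through by -5, so div: 5*x = 30.
Step 6. [5*x = 30] 5 out front; divide by 5 ⇒ div: x = 6.

Answer: x ∈ {6}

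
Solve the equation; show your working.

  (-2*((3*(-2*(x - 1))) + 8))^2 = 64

Step 1. [(-2*((3*(-2*(x - 1))) + 8))^2 = 64] √ both sides: 64 ≥ 0 gives two branches ⇒ sqrt: -2*((3*(-2*(x - 1))) + 8) = 8 or -8.
Step 2. [-2*((3*(-2*(x - 1))) + 8) = 8 or -8] divide by the outer -2, so div: (3*(-2*(x - 1))) + 8 = -4 or 4.
Step 3. [(3*(-2*(x - 1))) + 8 = -4 or 4] +8 is outermost — subtract 8 both sides. So sub: 3*(-2*(x - 1)) = -12 or -4.
Step 4. [3*(-2*(x - 1)) = -12 or -4] LHS = 3·(…); ÷3 both sides ⇒ div: -2*(x - 1) = -4 or -4/3.
Step 5. [-2*(x - 1) = -4 or -4/3] LHS = -2·(…); ÷-2 both sides ⇒ div: x - 1 = 2 or 2/3.
Step 6. [x - 1 = 2 or 2/3] peel the -1: add 1 from each side, so sub: x = 3 or 5/3.

Answer: x ∈ {5/3, 3}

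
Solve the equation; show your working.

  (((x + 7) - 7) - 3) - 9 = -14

Step 1. [(((x + 7) - 7) - 3) - 9 = -14] 9 comes off first (add 9) ⇒ sub: ((x + 7) - 7) - 3 = -5.
Step 2. [((x + 7) - 7) - 3 = -5] the outer -3 inverts by adding 3. So sub: (x + 7) - 7 = -2.
Step 3. [(x + 7) - 7 = -2] add 7: x sits inside (… - 7). So sub: x + 7 = 5.
Step 4. [x + 7 = 5] peel the +7: subtract 7 from each side, so sub: x = -2.

Answer: x ∈ {-2}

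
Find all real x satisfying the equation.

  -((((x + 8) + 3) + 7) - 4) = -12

Step 1. [-((((x + 8) + 3) + 7) - 4) = -12] LHS negated; negate both sides. So neg: (((x + 8) + 3) + 7) - 4 = 12.
Step 2. [(((x + 8) + 3) + 7) - 4 = 12] 4 comes off first (add 4) ⇒ sub: ((x + 8) + 3) + 7 = 16.
Step 3. [((x + 8) + 3) + 7 = 16] +7 is outermost — subtract 7 both sides ⇒ sub: (x + 8) + 3 = 9.
Step 4. [(x + 8) + 3 = 9] the outer +3 inverts by subtracting 3, so sub: x + 8 = 6.
Step 5. [x + 8 = 6] peel the +8: subtract 8 from each side, so sub: x = -2.

Answer: x ∈ {-2}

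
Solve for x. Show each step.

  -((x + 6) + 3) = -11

Step 1. [-((x + 6) + 3) = -11] LHS negated; negate both sides, so neg: (x + 6) + 3 = 11.
Step 2. [(x + 6) + 3 = 11] subtract 3: x sits inside (… + 3). So sub: x + 6 = 8.
Step 3. [x + 6 = 8] subtract 6: x sits inside (… + 6) ⇒ sub: x = 2.

Answer: x ∈ {2}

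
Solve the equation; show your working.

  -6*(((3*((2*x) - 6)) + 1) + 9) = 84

Step 1. [-6*(((3*((2*x) - 6)) + 1) + 9) = 84] leading coefficient -6: divide by -6. So div: ((3*((2*x) - 6)) + 1) + 9 = -14.
Step 2. [((3*((2*x) - 6)) + 1) + 9 = -14] the outer +9 inverts by subtracting 9 ⇒ sub: (3*((2*x) - 6)) + 1 = -23.
Step 3. [(3*((2*x) - 6)) + 1 = -23] 1 comes off first (subtract 1), so sub: 3*((2*x) - 6) = -24.
Step 4. [3*((2*x) - 6) = -24] divide by the outer 3 ⇒ div: (2*x) - 6 = -8.
Step 5. [(2*x) - 6 = -8] add 6: x sits inside (… - 6), so sub: 2*x = -2.
Step 6. [2*x = -2] LHS = 2·(…); ÷2 both sides, so div: x = -1.

Answer: x ∈ {-1}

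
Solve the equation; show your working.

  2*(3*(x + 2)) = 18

Step 1. [2*(3*(x + 2)) = 18] 2·(inner) — divide through by 2. So div: 3*(x + 2) = 9.
Step 2. [3*(x + 2) = 9] divide by the outer 3. So div: x + 2 = 3.
Step 3. [x + 2 = 3] the outer +2 inverts by subtracting 2, so sub: x = 1.

Answer: x ∈ {1}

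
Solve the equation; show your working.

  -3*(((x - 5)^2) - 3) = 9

Step 1. [-3*(((x - 5)^2) - 3) = 9] -3 out front; divide by -3 ⇒ div: ((x - 5)^2) - 3 = -3.
Step 2. [((x - 5)^2) - 3 = -3] add 3: x sits inside (… - 3), so sub: (x - 5)^2 = 0.
Step 3. [(x - 5)^2 = 0] LHS squared, RHS 0 ≥ 0: apply √ (±) ⇒ sqrt: x - 5 = 0.
Step 4. [x - 5 = 0] the outer -5 inverts by adding 5. So sub: x = 5.

Answer: x ∈ {5}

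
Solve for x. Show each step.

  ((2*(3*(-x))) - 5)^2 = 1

Step 1. [((2*(3*(-x))) - 5)^2 = 1] LHS squared, RHS 1 ≥ 0: apply √ (±). So sqrt: (2*(3*(-x))) - 5 = 1 or -1.
Step 2. [(2*(3*(-x))) - 5 = 1 or -1] the outer -5 inverts by adding 5 ⇒ sub: 2*(3*(-x)) = 6 or 4.
Step 3. [2*(3*(-x)) = 6 or 4] LHS = 2·(…); ÷2 both sides ⇒ div: 3*(-x) = 3 or 2.
Step 4. [3*(-x) = 3 or 2] 3·(inner) — divide through by 3 ⇒ div: -x = 1 or 2/3.
Step 5. [-x = 1 or 2/3] flip signs both sides ⇒ neg: x = -1 or -2/3.

Answer: x ∈ {-1, -2/3}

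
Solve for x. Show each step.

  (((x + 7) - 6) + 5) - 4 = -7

Step 1. [(((x + 7) - 6) + 5) - 4 = -7] add 4: x sits inside (… - 4) ⇒ sub: ((x + 7) - 6) + 5 = -3.
Step 2. [((x + 7) - 6) + 5 = -3] 5 comes off first (subtract 5). So sub: (x + 7) - 6 = -8.
Step 3. [(x + 7) - 6 = -8] 6 comes off first (add 6) ⇒ sub: x + 7 = -2.
Step 4. [x + 7 = -2] the outer +7 inverts by subtracting 7 ⇒ sub: x = -9.

Answer: x ∈ {-9}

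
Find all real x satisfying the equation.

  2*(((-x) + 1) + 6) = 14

Step 1. [2*(((-x) + 1) + 6) = 14] LHS = 2·(…); ÷2 both sides. So div: ((-x) + 1) + 6 = 7.
Step 2. [((-x) + 1) + 6 = 7] subtract 6: x sits inside (… + 6), so sub: (-x) + 1 = 1.
Step 3. [(-x) + 1 = 1] peel the +1: subtract 1 from each side. So sub: -x = 0.
Step 4. [-x = 0] leading − — multiply by −1. So neg: x = 0.

Answer: x ∈ {0}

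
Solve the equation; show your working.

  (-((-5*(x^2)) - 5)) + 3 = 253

Step 1. [(-((-5*(x^2)) - 5)) + 3 = 253] +3 is outermost — subtract 3 both sides ⇒ sub: -((-5*(x^2)) - 5) = 250.
Step 2. [-((-5*(x^2)) - 5) = 250] LHS negated; negate both sides, so neg: (-5*(x^2)) - 5 = -250.
Step 3. [(-5*(x^2)) - 5 = -250] the outer -5 inverts by adding 5. So sub: -5*(x^2) = -245.
Step 4. [-5*(x^2) = -245] LHS = -5·(…); ÷-5 both sides. So div: x^2 = 49.
Step 5. [x^2 = 49] LHS squared, RHS 49 ≥ 0: apply √ (±) ⇒ sqrt: x = 7 or -7.

Answer: x ∈ {-7, 7}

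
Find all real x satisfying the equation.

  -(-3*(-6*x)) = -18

Step 1. [-(-3*(-6*x)) = -18] LHS negated; negate both sides. So neg: -3*(-6*x) = 18.
Step 2. [-3*(-6*x) = 18] LHS = -3·(…); ÷-3 both sides ⇒ div: -6*x = -6.
Step 3. [-6*x = -6] leading coefficient -6: divide by -6, so div: x = 1.

Answer: x ∈ {1}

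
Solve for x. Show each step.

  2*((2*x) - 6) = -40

Step 1. [2*((2*x) - 6) = -40] divide by the outer 2. So div: (2*x) - 6 = -20.
Step 2. [(2*x) - 6 = -20] common factor 2 (LHS and -20) — divide through ⇒ factor: x - 3 = -10.
Step 3. [x - 3 = -10] 3 comes off first (add 3). So sub: x = -7.

Answer: x ∈ {-7}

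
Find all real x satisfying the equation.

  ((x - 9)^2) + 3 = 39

Step 1. [((x - 9)^2) + 3 = 39] the outer +3 inverts by subtracting 3. So sub: (x - 9)^2 = 36.
Step 2. [(x - 9)^2 = 36] 36 ≥ 0, LHS is (·)² — take ±√, so sqrt: x - 9 = 6 or -6.
Step 3. [x - 9 = 6 or -6] -9 is outermost — add 9 both sides. So sub: x = 15 or 3.

Answer: x ∈ {3, 15}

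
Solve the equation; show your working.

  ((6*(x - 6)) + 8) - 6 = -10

Step 1. [((6*(x - 6)) + 8) - 6 = -10] 6 comes off first (add 6) ⇒ sub: (6*(x - 6)) + 8 = -4.
Step 2. [(6*(x - 6)) + 8 = -4] peel the +8: subtract 8 from each side, so sub: 6*(x - 6) = -12.
Step 3. [6*(x - 6) = -12] LHS = 6·(…); ÷6 both sides ⇒ div: x - 6 = -2.
Step 4. [x - 6 = -2] the outer -6 inverts by adding 6, so sub: x = 4.

Answer: x ∈ {4}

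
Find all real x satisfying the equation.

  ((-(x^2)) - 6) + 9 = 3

Step 1. [((-(x^2)) - 6) + 9 = 3] subtract 9: x sits inside (… + 9) ⇒ sub: (-(x^2)) - 6 = -6.
Step 2. [(-(x^2)) - 6 = -6] the outer -6 inverts by adding 6. So sub: -(x^2) = 0.
Step 3. [-(x^2) = 0] flip signs both sides, so neg: x^2 = 0.
Step 4. [x^2 = 0] LHS squared, RHS 0 ≥ 0: apply √ (±) ⇒ sqrt: x = 0.

Answer: x ∈ {0}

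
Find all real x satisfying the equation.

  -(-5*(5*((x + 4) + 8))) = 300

Step 1. [-(-5*(5*((x + 4) + 8))) = 300] LHS negated; negate both sides. So neg: -5*(5*((x + 4) + 8)) = -300.
Step 2. [-5*(5*((x + 4) + 8)) = -300] divide by the outer -5 ⇒ div: 5*((x + 4) + 8) = 60.
Step 3. [5*((x + 4) + 8) = 60] LHS = 5·(…); ÷5 both sides, so div: (x + 4) + 8 = 12.
Step 4. [(x + 4) + 8 = 12] +8 is outermost — subtract 8 both sides ⇒ sub: x + 4 = 4.
Step 5. [x + 4 = 4] 4 comes off first (subtract 4). So sub: x = 0.

Answer: x ∈ {0}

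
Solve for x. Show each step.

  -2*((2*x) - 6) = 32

Step 1. [-2*((2*x) - 6) = 32] -2·(inner) — divide through by -2. So div: (2*x) - 6 = -16.
Step 2. [(2*x) - 6 = -16] 2 | LHS and 2 | -16: pull 2 out ⇒ factor: x - 3 = -8.
Step 3. [x - 3 = -8] -3 is outermost — add 3 both sides, so sub: x = -5.

Answer: x ∈ {-5}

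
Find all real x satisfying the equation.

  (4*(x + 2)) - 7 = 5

Step 1. [(4*(x + 2)) - 7 = 5] peel the -7: add 7 from each side, so sub: 4*(x + 2) = 12.
Step 2. [4*(x + 2) = 12] 4 out front; divide by 4. So div: x + 2 = 3.
Step 3. [x + 2 = 3] the outer +2 inverts by subtracting 2. So sub: x = 1.

Answer: x ∈ {1}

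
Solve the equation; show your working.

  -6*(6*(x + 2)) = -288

Step 1. [-6*(6*(x + 2)) = -288] leading coefficient -6: divide by -6, so div: 6*(x + 2) = 48.
Step 2. [6*(x + 2) = 48] LHS = 6·(…); ÷6 both sides ⇒ div: x + 2 = 8.
Step 3. [x + 2 = 8] +2 is outermost — subtract 2 both sides, so sub: x = 6.

Answer: x ∈ {6}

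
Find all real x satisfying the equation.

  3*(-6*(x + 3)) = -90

Step 1. [3*(-6*(x + 3)) = -90] divide by the outer 3. So div: -6*(x + 3) = -30.
Step 2. [-6*(x + 3) = -30] divide by the outer -6, so div: x + 3 = 5.
Step 3. [x + 3 = 5] +3 is outermost — subtract 3 both sides. So sub: x = 2.

Answer: x ∈ {2}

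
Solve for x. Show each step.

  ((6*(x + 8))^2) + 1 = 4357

Step 1. [((6*(x + 8))^2) + 1 = 4357] peel the +1: subtract 1 from each side, so sub: (6*(x + 8))^2 = 4356.
Step 2. [(6*(x + 8))^2 = 4356] 4356 ≥ 0, LHS is (·)² — take ±√, so sqrt: 6*(x + 8) = 66 or -66.
Step 3. [6*(x + 8) = 66 or -66] divide by the outer 6. So div: x + 8 = 11 or -11.
Step 4. [x + 8 = 11 or -11] +8 is outermost — subtract 8 both sides ⇒ sub: x = 3 or -19.

Answer: x ∈ {-19, 3}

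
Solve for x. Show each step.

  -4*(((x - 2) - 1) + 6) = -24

Step 1. [-4*(((x - 2) - 1) + 6) = -24] divide by the outer -4 ⇒ div: ((x - 2) - 1) + 6 = 6.
Step 2. [((x - 2) - 1) + 6 = 6] the outer +6 inverts by subtracting 6, so sub: (x - 2) - 1 = 0.
Step 3. [(x - 2) - 1 = 0] -1 is outermost — add 1 both sides. So sub: x - 2 = 1.
Step 4. [x - 2 = 1] the outer -2 inverts by adding 2 ⇒ sub: x = 3.

Answer: x ∈ {3}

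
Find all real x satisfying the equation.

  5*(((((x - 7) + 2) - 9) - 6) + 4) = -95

Step 1. [5*(((((x - 7) + 2) - 9) - 6) + 4) = -95] 5 out front; divide by 5, so div: ((((x - 7) + 2) - 9) - 6) + 4 = -19.
Step 2. [((((x - 7) + 2) - 9) - 6) + 4 = -19] peel the +4: subtract 4 from each side. So sub: (((x - 7) + 2) - 9) - 6 = -23.
Step 3. [(((x - 7) + 2) - 9) - 6 = -23] the outer -6 inverts by adding 6, so sub: ((x - 7) + 2) - 9 = -17.
Step 4. [((x - 7) + 2) - 9 = -17] 9 comes off first (add 9). So sub: (x - 7) + 2 = -8.
Step 5. [(x - 7) + 2 = -8] subtract 2: x sits inside (… + 2) ⇒ sub: x - 7 = -10.
Step 6. [x - 7 = -10] peel the -7: add 7 from each side. So sub: x = -3.

Answer: x ∈ {-3}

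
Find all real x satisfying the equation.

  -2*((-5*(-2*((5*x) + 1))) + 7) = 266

Step 1. [-2*((-5*(-2*((5*x) + 1))) + 7) = 266] LHS = -2·(…); ÷-2 both sides, so div: (-5*(-2*((5*x) + 1))) + 7 = -133.
Step 2. [(-5*(-2*((5*x) + 1))) + 7 = -133] +7 is outermost — subtract 7 both sides, so sub: -5*(-2*((5*x) + 1)) = -140.
Step 3. [-5*(-2*((5*x) + 1)) = -140] -5 out front; divide by -5. So div: -2*((5*x) + 1) = 28.
Step 4. [-2*((5*x) + 1) = 28] -2 out front; divide by -2. So div: (5*x) + 1 = -14.
Step 5. [(5*x) + 1 = -14] peel the +1: subtract 1 from each side ⇒ sub: 5*x = -15.
Step 6. [5*x = -15] 5·(inner) — divide through by 5 ⇒ div: x = -3.

Answer: x ∈ {-3}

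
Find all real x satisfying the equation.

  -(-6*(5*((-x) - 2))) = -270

Step 1. [-(-6*(5*((-x) - 2))) = -270] LHS negated; negate both sides. So neg: -6*(5*((-x) - 2)) = 270.
Step 2. [-6*(5*((-x) - 2)) = 270] divide by the outer -6, so div: 5*((-x) - 2) = -45.
Step 3. [5*((-x) - 2) = -45] leading coefficient 5: divide by 5 ⇒ div: (-x) - 2 = -9.
Step 4. [(-x) - 2 = -9] add 2: x sits inside (… - 2), so sub: -x = -7.
Step 5. [-x = -7] flip signs both sides, so neg: x = 7.

Answer: x ∈ {7}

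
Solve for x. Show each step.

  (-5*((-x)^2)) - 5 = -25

Step 1. [(-5*((-x)^2)) - 5 = -25] -5 | LHS and -5 | -25: pull -5 out. So factor: ((-x)^2) + 1 = 5.
Step 2. [((-x)^2) + 1 = 5] peel the +1: subtract 1 from each side ⇒ sub: (-x)^2 = 4.
Step 3. [(-x)^2 = 4] √ both sides: 4 ≥ 0 gives two branches, so sqrt: -x = 2 or -2.
Step 4. [-x = 2 or -2] LHS negated; negate both sides. So neg: x = -2 or 2.

Answer: x ∈ {-2, 2}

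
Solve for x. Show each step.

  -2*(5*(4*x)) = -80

Step 1. [-2*(5*(4*x)) = -80] -2·(inner) — divide through by -2 ⇒ div: 5*(4*x) = 40.
Step 2. [5*(4*x) = 40] LHS = 5·(…); ÷5 both sides. So div: 4*x = 8.
Step 3. [4*x = 8] leading coefficient 4: divide by 4 ⇒ div: x = 2.

Answer: x ∈ {2}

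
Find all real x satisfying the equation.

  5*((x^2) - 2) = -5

Step 1. [5*((x^2) - 2) = -5] 5·(inner) — divide through by 5. So div: (x^2) - 2 = -1.
Step 2. [(x^2) - 2 = -1] 2 comes off first (add 2), so sub: x^2 = 1.
Step 3. [x^2 = 1] √ both sides: 1 ≥ 0 gives two branches, so sqrt: x = 1 or -1.

Answer: x ∈ {-1, 1}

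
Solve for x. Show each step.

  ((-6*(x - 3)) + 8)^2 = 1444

Step 1. [((-6*(x - 3)) + 8)^2 = 1444] 1444 ≥ 0, LHS is (·)² — take ±√ ⇒ sqrt: (-6*(x - 3)) + 8 = 38 or -38.
Step 2. [(-6*(x - 3)) + 8 = 38 or -38] peel the +8: subtract 8 from each side ⇒ sub: -6*(x - 3) = 30 or -46.
Step 3. [-6*(x - 3) = 30 or -46] LHS = -6·(…); ÷-6 both sides ⇒ div: x - 3 = -5 or 23/3.
Step 4. [x - 3 = -5 or 23/3] the outer -3 inverts by adding 3, so sub: x = -2 or 32/3.

Answer: x ∈ {-2, 32/3}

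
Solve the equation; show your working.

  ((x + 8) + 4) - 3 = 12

Step 1. [((x + 8) + 4) - 3 = 12] add 3: x sits inside (… - 3) ⇒ sub: (x + 8) + 4 = 15.
Step 2. [(x + 8) + 4 = 15] 4 comes off first (subtract 4). So sub: x + 8 = 11.
Step 3. [x + 8 = 11] the outer +8 inverts by subtracting 8, so sub: x = 3.

Answer: x ∈ {3}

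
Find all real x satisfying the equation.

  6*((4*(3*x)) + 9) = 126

Step 1. [6*((4*(3*x)) + 9) = 126] leading coefficient 6: divide by 6, so div: (4*(3*x)) + 9 = 21.
Step 2. [(4*(3*x)) + 9 = 21] the outer +9 inverts by subtracting 9. So sub: 4*(3*x) = 12.
Step 3. [4*(3*x) = 12] LHS = 4·(…); ÷4 both sides. So div: 3*x = 3.
Step 4. [3*x = 3] leading coefficient 3: divide by 3 ⇒ div: x = 1.

Answer: x ∈ {1}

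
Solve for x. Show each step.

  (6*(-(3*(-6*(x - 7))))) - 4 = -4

Step 1. [(6*(-(3*(-6*(x - 7))))) - 4 = -4] peel the -4: add 4 from each side. So sub: 6*(-(3*(-6*(x - 7)))) = 0.
Step 2. [6*(-(3*(-6*(x - 7)))) = 0] 6 out front; divide by 6 ⇒ div: -(3*(-6*(x - 7))) = 0.
Step 3. [-(3*(-6*(x - 7))) = 0] LHS negated; negate both sides, so neg: 3*(-6*(x - 7)) = 0.
Step 4. [3*(-6*(x - 7)) = 0] LHS = 3·(…); ÷3 both sides ⇒ div: -6*(x - 7) = 0.
Step 5. [-6*(x - 7) = 0] leading coefficient -6: divide by -6. So div: x - 7 = 0.
Step 6. [x - 7 = 0] -7 is outermost — add 7 both sides, so sub: x = 7.

Answer: x ∈ {7}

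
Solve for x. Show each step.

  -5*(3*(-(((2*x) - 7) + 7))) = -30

Step 1. [-5*(3*(-(((2*x) - 7) + 7))) = -30] divide by the outer -5 ⇒ div: 3*(-(((2*x) - 7) + 7)) = 6.
Step 2. [3*(-(((2*x) - 7) + 7)) = 6] leading coefficient 3: divide by 3, so div: -(((2*x) - 7) + 7) = 2.
Step 3. [-(((2*x) - 7) + 7) = 2] LHS negated; negate both sides ⇒ neg: ((2*x) - 7) + 7 = -2.
Step 4. [((2*x) - 7) + 7 = -2] peel the +7: subtract 7 from each side. So sub: (2*x) - 7 = -9.
Step 5. [(2*x) - 7 = -9] the outer -7 inverts by adding 7 ⇒ sub: 2*x = -2.
Step 6. [2*x = -2] LHS = 2·(…); ÷2 both sides, so div: x = -1.

Answer: x ∈ {-1}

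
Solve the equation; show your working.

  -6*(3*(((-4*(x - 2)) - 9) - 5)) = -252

Step 1. [-6*(3*(((-4*(x - 2)) - 9) - 5)) = -252] leading coefficient -6: divide by -6, so div: 3*(((-4*(x - 2)) - 9) - 5) = 42.
Step 2. [3*(((-4*(x - 2)) - 9) - 5) = 42] 3 out front; divide by 3 ⇒ div: ((-4*(x - 2)) - 9) - 5 = 14.
Step 3. [((-4*(x - 2)) - 9) - 5 = 14] add 5: x sits inside (… - 5), so sub: (-4*(x - 2)) - 9 = 19.
Step 4. [(-4*(x - 2)) - 9 = 19] the outer -9 inverts by adding 9. So sub: -4*(x - 2) = 28.
Step 5. [-4*(x - 2) = 28] leading coefficient -4: divide by -4 ⇒ div: x - 2 = -7.
Step 6. [x - 2 = -7] -2 is outermost — add 2 both sides. So sub: x = -5.

Answer: x ∈ {-5}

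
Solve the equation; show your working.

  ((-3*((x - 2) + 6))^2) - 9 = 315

Step 1. [((-3*((x - 2) + 6))^2) - 9 = 315] 9 comes off first (add 9). So sub: (-3*((x - 2) + 6))^2 = 324.
Step 2. [(-3*((x - 2) + 6))^2 = 324] √ both sides: 324 ≥ 0 gives two branches, so sqrt: -3*((x - 2) + 6) = 18 or -18.
Step 3. [-3*((x - 2) + 6) = 18 or -18] -3 out front; divide by -3, so div: (x - 2) + 6 = -6 or 6.
Step 4. [(x - 2) + 6 = -6 or 6] peel the +6: subtract 6 from each side ⇒ sub: x - 2 = -12 or 0.
Step 5. [x - 2 = -12 or 0] peel the -2: add 2 from each side. So sub: x = -10 or 2.

Answer: x ∈ {-10, 2}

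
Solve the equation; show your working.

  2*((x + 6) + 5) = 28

Step 1. [2*((x + 6) + 5) = 28] 2·(inner) — divide through by 2, so div: (x + 6) + 5 = 14.
Step 2. [(x + 6) + 5 = 14] the outer +5 inverts by subtracting 5 ⇒ sub: x + 6 = 9.
Step 3. [x + 6 = 9] the outer +6 inverts by subtracting 6 ⇒ sub: x = 3.

Answer: x ∈ {3}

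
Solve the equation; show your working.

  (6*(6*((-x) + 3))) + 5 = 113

Step 1. [(6*(6*((-x) + 3))) + 5 = 113] subtract 5: x sits inside (… + 5), so sub: 6*(6*((-x) + 3)) = 108.
Step 2. [6*(6*((-x) + 3)) = 108] 6 out front; divide by 6, so div: 6*((-x) + 3) = 18.
Step 3. [6*((-x) + 3) = 18] 6·(inner) — divide through by 6, so div: (-x) + 3 = 3.
Step 4. [(-x) + 3 = 3] subtract 3: x sits inside (… + 3), so sub: -x = 0.
Step 5. [-x = 0] leading − — multiply by −1, so neg: x = 0.

Answer: x ∈ {0}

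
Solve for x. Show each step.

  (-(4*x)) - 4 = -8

Step 1. [(-(4*x)) - 4 = -8] 4 comes off first (add 4). So sub: -(4*x) = -4.
Step 2. [-(4*x) = -4] leading − — multiply by −1 ⇒ neg: 4*x = 4.
Step 3. [4*x = 4] divide by the outer 4, so div: x = 1.

Answer: x ∈ {1}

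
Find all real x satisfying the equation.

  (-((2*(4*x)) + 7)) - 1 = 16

Step 1. [(-((2*(4*x)) + 7)) - 1 = 16] add 1: x sits inside (… - 1), so sub: -((2*(4*x)) + 7) = 17.
Step 2. [-((2*(4*x)) + 7) = 17] LHS negated; negate both sides, so neg: (2*(4*x)) + 7 = -17.
Step 3. [(2*(4*x)) + 7 = -17] 7 comes off first (subtract 7) ⇒ sub: 2*(4*x) = -24.
Step 4. [2*(4*x) = -24] 2 out front; divide by 2 ⇒ div: 4*x = -12.
Step 5. [4*x = -12] leading coefficient 4: divide by 4, so div: x = -3.

Answer: x ∈ {-3}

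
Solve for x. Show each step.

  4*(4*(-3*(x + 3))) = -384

Step 1. [4*(4*(-3*(x + 3))) = -384] 4·(inner) — divide through by 4, so div: 4*(-3*(x + 3)) = -96.
Step 2. [4*(-3*(x + 3)) = -96] leading coefficient 4: divide by 4. So div: -3*(x + 3) = -24.
Step 3. [-3*(x + 3) = -24] -3 out front; divide by -3, so div: x + 3 = 8.
Step 4. [x + 3 = 8] 3 comes off first (subtract 3), so sub: x = 5.

Answer: x ∈ {5}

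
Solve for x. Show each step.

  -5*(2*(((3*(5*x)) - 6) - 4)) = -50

Step 1. [-5*(2*(((3*(5*x)) - 6) - 4)) = -50] -5 out front; divide by -5, so div: 2*(((3*(5*x)) - 6) - 4) = 10.
Step 2. [2*(((3*(5*x)) - 6) - 4) = 10] LHS = 2·(…); ÷2 both sides ⇒ div: ((3*(5*x)) - 6) - 4 = 5.
Step 3. [((3*(5*x)) - 6) - 4 = 5] -4 is outermost — add 4 both sides. So sub: (3*(5*x)) - 6 = 9.
Step 4. [(3*(5*x)) - 6 = 9] common factor 3 (LHS and 9) — divide through, so factor: (5*x) - 2 = 3.
Step 5. [(5*x) - 2 = 3] the outer -2 inverts by adding 2, so sub: 5*x = 5.
Step 6. [5*x = 5] divide by the outer 5, so div: x = 1.

Answer: x ∈ {1}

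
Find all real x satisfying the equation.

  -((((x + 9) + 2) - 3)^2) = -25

Step 1. [-((((x + 9) + 2) - 3)^2) = -25] flip signs both sides, so neg: (((x + 9) + 2) - 3)^2 = 25.
Step 2. [(((x + 9) + 2) - 3)^2 = 25] LHS squared, RHS 25 ≥ 0: apply √ (±). So sqrt: ((x + 9) + 2) - 3 = 5 or -5.
Step 3. [((x + 9) + 2) - 3 = 5 or -5] 3 comes off first (add 3), so sub: (x + 9) + 2 = 8 or -2.
Step 4. [(x + 9) + 2 = 8 or -2] the outer +2 inverts by subtracting 2, so sub: x + 9 = 6 or -4.
Step 5. [x + 9 = 6 or -4] +9 is outermost — subtract 9 both sides, so sub: x = -3 or -13.

Answer: x ∈ {-13, -3}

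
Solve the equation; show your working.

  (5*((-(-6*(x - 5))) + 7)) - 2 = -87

Step 1. [(5*((-(-6*(x - 5))) + 7)) - 2 = -87] add 2: x sits inside (… - 2) ⇒ sub: 5*((-(-6*(x - 5))) + 7) = -85.
Step 2. [5*((-(-6*(x - 5))) + 7) = -85] LHS = 5·(…); ÷5 both sides ⇒ div: (-(-6*(x - 5))) + 7 = -17.
Step 3. [(-(-6*(x - 5))) + 7 = -17] +7 is outermost — subtract 7 both sides, so sub: -(-6*(x - 5)) = -24.
Step 4. [-(-6*(x - 5)) = -24] LHS negated; negate both sides, so neg: -6*(x - 5) = 24.
Step 5. [-6*(x - 5) = 24] -6 out front; divide by -6 ⇒ div: x - 5 = -4.
Step 6. [x - 5 = -4] peel the -5: add 5 from each side, so sub: x = 1.

Answer: x ∈ {1}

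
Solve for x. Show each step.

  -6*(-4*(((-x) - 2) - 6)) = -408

Step 1. [-6*(-4*(((-x) - 2) - 6)) = -408] -6·(inner) — divide through by -6 ⇒ div: -4*(((-x) - 2) - 6) = 68.
Step 2. [-4*(((-x) - 2) - 6) = 68] LHS = -4·(…); ÷-4 both sides ⇒ div: ((-x) - 2) - 6 = -17.
Step 3. [((-x) - 2) - 6 = -17] add 6: x sits inside (… - 6) ⇒ sub: (-x) - 2 = -11.
Step 4. [(-x) - 2 = -11] -2 is outermost — add 2 both sides. So sub: -x = -9.
Step 5. [-x = -9] leading − — multiply by −1. So neg: x = 9.

Answer: x ∈ {9}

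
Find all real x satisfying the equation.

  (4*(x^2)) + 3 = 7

Step 1. [(4*(x^2)) + 3 = 7] the outer +3 inverts by subtracting 3, so sub: 4*(x^2) = 4.
Step 2. [4*(x^2) = 4] 4 out front; divide by 4, so div: x^2 = 1.
Step 3. [x^2 = 1] √ both sides: 1 ≥ 0 gives two branches. So sqrt: x = 1 or -1.

Answer: x ∈ {-1, 1}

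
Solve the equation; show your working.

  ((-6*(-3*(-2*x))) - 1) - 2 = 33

Step 1. [((-6*(-3*(-2*x))) - 1) - 2 = 33] add 2: x sits inside (… - 2) ⇒ sub: (-6*(-3*(-2*x))) - 1 = 35.
Step 2. [(-6*(-3*(-2*x))) - 1 = 35] the outer -1 inverts by adding 1, so sub: -6*(-3*(-2*x)) = 36.
Step 3. [-6*(-3*(-2*x)) = 36] leading coefficient -6: divide by -6, so div: -3*(-2*x) = -6.
Step 4. [-3*(-2*x) = -6] divide by the outer -3 ⇒ div: -2*x = 2.
Step 5. [-2*x = 2] -2·(inner) — divide through by -2 ⇒ div: x = -1.

Answer: x ∈ {-1}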